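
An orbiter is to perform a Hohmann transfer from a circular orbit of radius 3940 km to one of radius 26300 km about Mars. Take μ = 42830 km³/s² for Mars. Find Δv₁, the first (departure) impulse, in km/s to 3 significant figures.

Transfer-ellipse semi-major axis a_t = (r₁ + r₂)/2 = (3940 + 26300)/2 = 15120 km.
On the circular orbit at r = 3940 km, v_c = √(μ/r) = 3.297 km/s.
Transfer-orbit speed at the same r (vis-viva, a = a_t): v_t = √[μ(2/r − 1/a_t)] = 4.348 km/s.
Δv₁ = |v_t − v_c| = |4.348 − 3.297| = 1.051 km/s.

Δv₁ = 1.05 km/s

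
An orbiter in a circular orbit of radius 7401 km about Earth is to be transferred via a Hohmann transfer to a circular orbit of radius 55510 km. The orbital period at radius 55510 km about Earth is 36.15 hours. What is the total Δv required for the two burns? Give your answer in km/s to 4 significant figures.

Δv = 3.791 km/s

From Kepler's third law T² = 4π²r³/μ at r = 55510 km, T = 36.15 hours = 36.15 × 3600 s = 1.3014×10^5 s: μ = 4π²r³/T² = 3.98705×10^5 km³/s².
The Hohmann ellipse has a_t = (r₁ + r₂)/2 = 31455.5 km.
At r₁ the circular-orbit speed is v₁ = √(μ/r₁) = 7.3397 km/s.
On the transfer ellipse at r₁, v² = μ(2/r − 1/a) gives v_p = √[μ(2/r₁ − 1/a_t)] = 9.7503 km/s.
First burn Δv₁ = |v_p − v₁| = 2.411 km/s.
Circular speed at r₂: v₂ = √(μ/r₂) = 2.680 km/s.
Transfer-orbit speed at r₂: v_a = √[μ(2/r₂ − 1/a_t)] = 1.300 km/s.
Second burn Δv₂ = |v₂ − v_a| = 1.380 km/s.
Δv = Δv₁ + Δv₂ = 2.411 + 1.380 = 3.791 km/s.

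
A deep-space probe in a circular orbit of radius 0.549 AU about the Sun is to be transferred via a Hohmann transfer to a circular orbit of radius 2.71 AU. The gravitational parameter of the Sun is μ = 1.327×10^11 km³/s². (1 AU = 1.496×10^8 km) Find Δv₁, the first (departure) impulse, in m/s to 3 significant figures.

In km: r₁ = 0.549 × 1.496×10^8 = 8.21304×10^7 km; r₂ = 2.71 × 1.496×10^8 = 4.05416×10^8 km.
The Hohmann ellipse has a_t = (r₁ + r₂)/2 = 2.437732×10^8 km.
Circular speed at r = 8.21304×10^7 km: v_c = √(μ/r) = 40.20 km/s.
Vis-viva on the transfer ellipse at r = 8.21304×10^7 km gives v_t = √[μ(2/r − 1/a_t)] = 51.84 km/s.
Δv₁ = |v_t − v_c| = |51.84 − 40.20| = 11.64 km/s.

Δv₁ = 11600 m/s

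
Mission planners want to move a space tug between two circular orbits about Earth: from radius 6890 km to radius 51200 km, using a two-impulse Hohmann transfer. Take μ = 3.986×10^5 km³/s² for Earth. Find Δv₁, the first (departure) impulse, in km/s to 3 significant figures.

Transfer-ellipse semi-major axis a_t = (r₁ + r₂)/2 = (6890 + 51200)/2 = 29045 km.
On the circular orbit at r = 6890 km, v_c = √(μ/r) = 7.60605 km/s.
Vis-viva on the transfer ellipse at r = 6890 km gives v_t = √[μ(2/r − 1/a_t)] = 10.0985 km/s.
Δv₁ = |v_t − v_c| = |10.0985 − 7.60605| = 2.492 km/s.

Δv₁ = 2.49 km/s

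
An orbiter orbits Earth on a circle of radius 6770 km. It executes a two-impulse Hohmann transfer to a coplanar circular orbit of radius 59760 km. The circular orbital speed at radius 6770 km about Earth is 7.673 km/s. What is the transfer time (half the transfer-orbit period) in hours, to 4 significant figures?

t = 8.386 hours

From the circular-orbit relation v² = μ/r at r = 6770 km: μ = v²r = (7.673)² × 6770 = 3.98583×10^5 km³/s².
Semi-major axis of the transfer orbit: a_t = (6770 + 59760)/2 = 33265 km.
By Kepler's third law the transfer-orbit period is T = 2π√(a_t³/μ), so t = T/2 = 30190 s.
Converting: 30190 s ÷ 3600 s/hour = 8.386 hours.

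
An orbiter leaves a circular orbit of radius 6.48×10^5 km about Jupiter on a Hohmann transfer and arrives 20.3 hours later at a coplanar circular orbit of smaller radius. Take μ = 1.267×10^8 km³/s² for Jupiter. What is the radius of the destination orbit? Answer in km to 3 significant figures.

r₂ = 1.71×10^5 km

Transfer time t = 20.3 hours = 73080 s, and t = π√(a_t³/μ).
So a_t = (μ t²/π²)^(1/3) = (1.267×10^8 × (73080)² / π²)^(1/3) = 4.0928×10^5 km.
Since a_t = (r₁ + r₂)/2, r₂ = 2a_t − r₁ = 2×4.0928×10^5 − 6.480×10^5 = 1.7056×10^5 km.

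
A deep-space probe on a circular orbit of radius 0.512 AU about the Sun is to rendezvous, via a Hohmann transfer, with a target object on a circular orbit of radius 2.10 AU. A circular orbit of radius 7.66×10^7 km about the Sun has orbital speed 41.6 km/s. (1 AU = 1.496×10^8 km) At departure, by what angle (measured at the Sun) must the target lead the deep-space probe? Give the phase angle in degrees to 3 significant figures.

φ = 91.7°

From the circular-orbit relation v² = μ/r at r = 7.66×10^7 km: μ = v²r = (41.6)² × 7.66×10^7 = 1.32561×10^11 km³/s².
In km: r₁ = 0.512 × 1.496×10^8 = 7.65952×10^7 km; r₂ = 2.10 × 1.496×10^8 = 3.1416×10^8 km.
Transfer-ellipse semi-major axis a_t = (r₁ + r₂)/2 = (7.65952×10^7 + 3.1416×10^8)/2 = 1.953776×10^8 km.
The half-period of the transfer ellipse is t = π√(a_t³/μ) = 2.35643×10^7 s.
The target's mean motion on its circular orbit is ω₂ = √(μ/r₂³) = 6.53855×10^-8 rad/s.
Angle swept by the target during transfer: ω₂·t = 1.5408 rad = 88.28°.
The deep-space probe traverses 180° on the transfer ellipse, so the target must lead by 180° − 88.28° = 91.7°.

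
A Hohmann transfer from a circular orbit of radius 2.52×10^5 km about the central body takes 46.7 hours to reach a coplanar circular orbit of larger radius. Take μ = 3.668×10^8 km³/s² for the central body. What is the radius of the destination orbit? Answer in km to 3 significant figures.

r₂ = 1.78×10^6 km

Transfer time t = 46.7 hours = 1.6812×10^5 s, and t = π√(a_t³/μ).
So a_t = (μ t²/π²)^(1/3) = (3.668×10^8 × (1.6812×10^5)² / π²)^(1/3) = 1.0165×10^6 km.
Since a_t = (r₁ + r₂)/2, r₂ = 2a_t − r₁ = 2×1.0165×10^6 − 2.520×10^5 = 1.781×10^6 km.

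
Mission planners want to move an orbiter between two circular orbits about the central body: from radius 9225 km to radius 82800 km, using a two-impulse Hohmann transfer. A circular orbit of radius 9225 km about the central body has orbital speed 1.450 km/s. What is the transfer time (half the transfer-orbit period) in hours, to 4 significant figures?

From the circular-orbit relation v² = μ/r at r = 9225 km: μ = v²r = (1.450)² × 9225 = 19395.6 km³/s².
Transfer-ellipse semi-major axis a_t = (r₁ + r₂)/2 = (9225 + 82800)/2 = 46012.5 km.
By Kepler's third law the transfer-orbit period is T = 2π√(a_t³/μ), so t = T/2 = 2.22645×10^5 s.
Converting: 2.22645×10^5 s ÷ 3600 s/hour = 61.85 hours.

t = 61.85 hours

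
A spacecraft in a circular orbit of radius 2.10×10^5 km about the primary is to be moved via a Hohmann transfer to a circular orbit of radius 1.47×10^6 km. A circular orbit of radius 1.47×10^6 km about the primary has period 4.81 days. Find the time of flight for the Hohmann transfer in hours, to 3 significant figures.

t = 24.9 hours

From Kepler's third law T² = 4π²r³/μ at r = 1.47×10^6 km, T = 4.81 days = 4.81 × 86400 s = 4.15584×10^5 s: μ = 4π²r³/T² = 7.26096×10^8 km³/s².
Semi-major axis of the transfer orbit: a_t = (2.100×10^5 + 1.470×10^6)/2 = 8.400×10^5 km.
By Kepler's third law the transfer-orbit period is T = 2π√(a_t³/μ), so t = T/2 = 89760 s.
Converting: 89760 s ÷ 3600 s/hour = 24.9 hours.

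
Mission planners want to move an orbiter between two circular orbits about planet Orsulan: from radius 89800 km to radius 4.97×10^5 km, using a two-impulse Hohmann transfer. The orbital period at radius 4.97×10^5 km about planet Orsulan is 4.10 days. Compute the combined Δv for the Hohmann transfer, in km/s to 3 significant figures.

Δv = 10.2 km/s

From Kepler's third law T² = 4π²r³/μ at r = 4.97×10^5 km, T = 4.10 days = 4.10 × 86400 s = 3.5424×10^5 s: μ = 4π²r³/T² = 3.86219×10^7 km³/s².
The Hohmann ellipse has a_t = (r₁ + r₂)/2 = 2.934×10^5 km.
Circular speed at r₁: v₁ = √(μ/r₁) = √(3.86219×10^7/89800) = 20.7386 km/s.
On the transfer ellipse at r₁, vis-viva equation gives v_p = √[μ(2/r₁ − 1/a_t)] = 26.9915 km/s.
First burn Δv₁ = |v_p − v₁| = 6.253 km/s.
Circular speed at r₂: v₂ = √(μ/r₂) = 8.815 km/s.
Transfer-orbit speed at r₂: v_a = √[μ(2/r₂ − 1/a_t)] = 4.877 km/s.
Second burn Δv₂ = |v₂ − v_a| = 3.938 km/s.
Total Δv = Δv₁ + Δv₂ = 10.19 km/s.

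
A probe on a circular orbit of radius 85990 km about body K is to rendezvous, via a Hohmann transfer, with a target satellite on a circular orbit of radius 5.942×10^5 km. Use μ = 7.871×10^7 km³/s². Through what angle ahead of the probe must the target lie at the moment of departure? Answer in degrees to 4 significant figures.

Transfer-ellipse semi-major axis a_t = (r₁ + r₂)/2 = (85990 + 5.942×10^5)/2 = 3.40095×10^5 km.
Transfer time t = π√(a_t³/μ) = 70232.0 s.
The target's mean motion on its circular orbit is ω₂ = √(μ/r₂³) = 1.93694×10^-5 rad/s.
Angle swept by the target during transfer: ω₂·t = 1.36035 rad = 77.94°.
Arrival is 180° from departure on the ellipse, so φ = 180° − 77.94° = 102.1°.

φ = 102.1°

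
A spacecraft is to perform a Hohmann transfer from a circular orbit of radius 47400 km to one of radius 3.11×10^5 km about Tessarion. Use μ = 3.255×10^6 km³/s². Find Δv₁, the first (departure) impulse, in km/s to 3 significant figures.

The Hohmann ellipse has a_t = (r₁ + r₂)/2 = 1.792×10^5 km.
On the circular orbit at r = 47400 km, v_c = √(μ/r) = 8.2868 km/s.
Vis-viva on the transfer ellipse at r = 47400 km gives v_t = √[μ(2/r − 1/a_t)] = 10.917 km/s.
Δv₁ = |v_t − v_c| = |10.917 − 8.2868| = 2.630 km/s.

Δv₁ = 2.63 km/s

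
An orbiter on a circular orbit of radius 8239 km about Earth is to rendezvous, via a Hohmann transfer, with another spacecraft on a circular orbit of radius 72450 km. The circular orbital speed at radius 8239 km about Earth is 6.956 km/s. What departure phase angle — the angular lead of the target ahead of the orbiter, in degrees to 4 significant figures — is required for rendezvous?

From the circular-orbit relation v² = μ/r at r = 8239 km: μ = v²r = (6.956)² × 8239 = 3.98652×10^5 km³/s².
The Hohmann ellipse has a_t = (r₁ + r₂)/2 = 40344.5 km.
Transfer time t = π√(a_t³/μ) = 40321 s.
The target's mean motion on its circular orbit is ω₂ = √(μ/r₂³) = 3.2377×10^-5 rad/s.
Angle swept by the target during transfer: ω₂·t = 1.3055 rad = 74.80°.
The orbiter traverses 180° on the transfer ellipse, so the target must lead by 180° − 74.80° = 105.2°.

φ = 105.2°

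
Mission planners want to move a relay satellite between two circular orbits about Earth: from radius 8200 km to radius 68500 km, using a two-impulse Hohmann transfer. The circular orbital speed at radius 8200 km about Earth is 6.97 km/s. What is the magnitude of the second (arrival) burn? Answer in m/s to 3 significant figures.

Δv₂ = 1300 m/s

From the circular-orbit relation v² = μ/r at r = 8200 km: μ = v²r = (6.97)² × 8200 = 3.98363×10^5 km³/s².
Transfer-ellipse semi-major axis a_t = (r₁ + r₂)/2 = (8200 + 68500)/2 = 38350 km.
Circular speed at r = 68500 km: v_c = √(μ/r) = 2.4115 km/s.
Vis-viva on the transfer ellipse at r = 68500 km gives v_t = √[μ(2/r − 1/a_t)] = 1.1151 km/s.
Δv₂ = |v_t − v_c| = |1.1151 − 2.4115| = 1.296 km/s.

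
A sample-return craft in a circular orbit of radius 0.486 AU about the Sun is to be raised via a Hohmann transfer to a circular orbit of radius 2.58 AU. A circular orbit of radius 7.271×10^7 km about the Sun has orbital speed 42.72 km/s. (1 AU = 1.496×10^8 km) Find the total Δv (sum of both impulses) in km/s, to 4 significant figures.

Δv = 20.80 km/s

From the circular-orbit relation v² = μ/r at r = 7.271×10^7 km: μ = v²r = (42.72)² × 7.271×10^7 = 1.32696×10^11 km³/s².
In km: r₁ = 0.486 × 1.496×10^8 = 7.27056×10^7 km; r₂ = 2.58 × 1.496×10^8 = 3.85968×10^8 km.
Transfer-ellipse semi-major axis a_t = (r₁ + r₂)/2 = (7.27056×10^7 + 3.85968×10^8)/2 = 2.293368×10^8 km.
At r₁ the circular-orbit speed is v₁ = √(μ/r₁) = 42.72 km/s.
On the transfer ellipse at r₁, vis-viva gives v_p = √[μ(2/r₁ − 1/a_t)] = 55.42 km/s.
First burn Δv₁ = |v_p − v₁| = 12.70 km/s.
Circular speed at r₂: v₂ = √(μ/r₂) = 18.542 km/s.
Transfer-orbit speed at r₂: v_a = √[μ(2/r₂ − 1/a_t)] = 10.440 km/s.
Second burn Δv₂ = |v₂ − v_a| = 8.102 km/s.
Total Δv = Δv₁ + Δv₂ = 20.80 km/s.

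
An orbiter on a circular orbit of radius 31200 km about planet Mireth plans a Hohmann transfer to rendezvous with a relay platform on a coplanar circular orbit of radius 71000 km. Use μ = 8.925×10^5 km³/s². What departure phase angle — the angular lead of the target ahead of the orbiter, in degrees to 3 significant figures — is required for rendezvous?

φ = 70.1°

The Hohmann ellipse has a_t = (r₁ + r₂)/2 = 51100 km.
The half-period of the transfer ellipse is t = π√(a_t³/μ) = 38410 s.
The target's mean motion on its circular orbit is ω₂ = √(μ/r₂³) = 4.994×10^-5 rad/s.
Angle swept by the target during transfer: ω₂·t = 1.918 rad = 109.9°.
The orbiter traverses 180° on the transfer ellipse, so the target must lead by 180° − 109.9° = 70.1°.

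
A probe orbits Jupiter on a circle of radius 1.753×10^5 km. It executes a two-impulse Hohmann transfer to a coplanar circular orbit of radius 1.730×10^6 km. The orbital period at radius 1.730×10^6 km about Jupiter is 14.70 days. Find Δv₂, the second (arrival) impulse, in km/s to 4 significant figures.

Δv₂ = 4.887 km/s

From Kepler's third law T² = 4π²r³/μ at r = 1.730×10^6 km, T = 14.70 days = 14.70 × 86400 s = 1.27008×10^6 s: μ = 4π²r³/T² = 1.26717×10^8 km³/s².
Transfer-ellipse semi-major axis a_t = (r₁ + r₂)/2 = (1.753×10^5 + 1.730×10^6)/2 = 9.5265×10^5 km.
On the circular orbit at r = 1.730×10^6 km, v_c = √(μ/r) = 8.558 km/s.
Transfer-orbit speed at the same r (vis-viva, a = a_t): v_t = √[μ(2/r − 1/a_t)] = 3.671 km/s.
Δv₂ = |v_t − v_c| = |3.671 − 8.558| = 4.887 km/s.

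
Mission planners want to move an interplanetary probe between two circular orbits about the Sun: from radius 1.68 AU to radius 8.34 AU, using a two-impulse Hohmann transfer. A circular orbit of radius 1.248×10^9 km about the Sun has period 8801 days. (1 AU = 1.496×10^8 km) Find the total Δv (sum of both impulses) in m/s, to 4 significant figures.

From Kepler's third law T² = 4π²r³/μ at r = 1.248×10^9 km, T = 8801 days = 8801 × 86400 s = 7.604064×10^8 s: μ = 4π²r³/T² = 1.32713×10^11 km³/s².
In km: r₁ = 1.68 × 1.496×10^8 = 2.51328×10^8 km; r₂ = 8.34 × 1.496×10^8 = 1.247664×10^9 km.
Semi-major axis of the transfer orbit: a_t = (2.51328×10^8 + 1.247664×10^9)/2 = 7.49496×10^8 km.
At r₁ the circular-orbit speed is v₁ = √(μ/r₁) = 22.979 km/s.
On the transfer ellipse at r₁, vis-viva gives v_p = √[μ(2/r₁ − 1/a_t)] = 29.648 km/s.
First burn Δv₁ = |v_p − v₁| = 6.669 km/s.
At r₂, v₂ = √(μ/r₂) = 10.3135 km/s.
Transfer-orbit speed at r₂: v_a = √[μ(2/r₂ − 1/a_t)] = 5.97232 km/s.
Second burn Δv₂ = |v₂ − v_a| = 4.341 km/s.
Total Δv = Δv₁ + Δv₂ = 11.01 km/s.

Δv = 11010 m/s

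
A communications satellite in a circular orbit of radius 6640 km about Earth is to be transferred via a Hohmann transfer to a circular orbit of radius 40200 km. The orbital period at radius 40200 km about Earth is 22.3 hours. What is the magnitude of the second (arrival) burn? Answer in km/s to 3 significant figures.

Δv₂ = 1.47 km/s

From Kepler's third law T² = 4π²r³/μ at r = 40200 km, T = 22.3 hours = 22.3 × 3600 s = 80280 s: μ = 4π²r³/T² = 3.97945×10^5 km³/s².
The Hohmann ellipse has a_t = (r₁ + r₂)/2 = 23420 km.
Circular speed at r = 40200 km: v_c = √(μ/r) = 3.146 km/s.
Transfer-orbit speed at the same r (vis-viva, a = a_t): v_t = √[μ(2/r − 1/a_t)] = 1.675 km/s.
Δv₂ = |v_t − v_c| = |1.675 − 3.146| = 1.471 km/s.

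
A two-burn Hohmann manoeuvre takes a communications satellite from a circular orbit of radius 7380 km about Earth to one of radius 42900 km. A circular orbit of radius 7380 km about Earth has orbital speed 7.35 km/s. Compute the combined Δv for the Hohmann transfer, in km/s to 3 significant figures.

Δv = 3.65 km/s

From the circular-orbit relation v² = μ/r at r = 7380 km: μ = v²r = (7.35)² × 7380 = 3.98686×10^5 km³/s².
Transfer-ellipse semi-major axis a_t = (r₁ + r₂)/2 = (7380 + 42900)/2 = 25140 km.
At r₁ the circular-orbit speed is v₁ = √(μ/r₁) = 7.350 km/s.
On the transfer ellipse at r₁, v² = μ(2/r − 1/a) gives v_p = √[μ(2/r₁ − 1/a_t)] = 9.601 km/s.
First burn Δv₁ = |v_p − v₁| = 2.251 km/s.
At r₂, v₂ = √(μ/r₂) = 3.049 km/s.
Transfer-orbit speed at r₂: v_a = √[μ(2/r₂ − 1/a_t)] = 1.652 km/s.
Second burn Δv₂ = |v₂ − v_a| = 1.397 km/s.
Δv = Δv₁ + Δv₂ = 2.251 + 1.397 = 3.648 km/s.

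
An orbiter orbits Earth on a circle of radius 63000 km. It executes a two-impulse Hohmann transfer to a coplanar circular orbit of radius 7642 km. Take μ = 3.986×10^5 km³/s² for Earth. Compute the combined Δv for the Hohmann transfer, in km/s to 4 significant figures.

Δv = 3.769 km/s

Semi-major axis of the transfer orbit: a_t = (63000 + 7642)/2 = 35321 km.
Circular speed at r₁: v₁ = √(μ/r₁) = √(3.986×10^5/63000) = 2.515350 km/s.
On the transfer ellipse at r₁, vis-viva gives v_a = √[μ(2/r₁ − 1/a_t)] = 1.169999 km/s.
First burn Δv₁ = |v_a − v₁| = 1.3454 km/s.
At r₂, v₂ = √(μ/r₂) = 7.22213 km/s.
Transfer-orbit speed at r₂: v_p = √[μ(2/r₂ − 1/a_t)] = 9.64537 km/s.
Second burn Δv₂ = |v₂ − v_p| = 2.4232 km/s.
Total Δv = Δv₁ + Δv₂ = 3.769 km/s.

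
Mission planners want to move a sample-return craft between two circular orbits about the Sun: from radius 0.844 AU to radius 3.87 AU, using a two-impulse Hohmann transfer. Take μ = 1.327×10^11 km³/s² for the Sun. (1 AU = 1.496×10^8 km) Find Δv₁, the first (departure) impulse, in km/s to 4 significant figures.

In km: r₁ = 0.844 × 1.496×10^8 = 1.262624×10^8 km; r₂ = 3.87 × 1.496×10^8 = 5.78952×10^8 km.
Semi-major axis of the transfer orbit: a_t = (1.262624×10^8 + 5.78952×10^8)/2 = 3.526072×10^8 km.
On the circular orbit at r = 1.262624×10^8 km, v_c = √(μ/r) = 32.419 km/s.
Transfer-orbit speed at the same r (vis-viva, a = a_t): v_t = √[μ(2/r − 1/a_t)] = 41.541 km/s.
Δv₁ = |v_t − v_c| = |41.541 − 32.419| = 9.122 km/s.

Δv₁ = 9.122 km/s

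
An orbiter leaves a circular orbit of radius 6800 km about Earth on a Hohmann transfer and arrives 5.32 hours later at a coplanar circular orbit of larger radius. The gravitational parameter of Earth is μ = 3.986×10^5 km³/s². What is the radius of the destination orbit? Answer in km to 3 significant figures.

Transfer time t = 5.32 hours = 19152 s, and t = π√(a_t³/μ).
So a_t = (μ t²/π²)^(1/3) = (3.986×10^5 × (19152)² / π²)^(1/3) = 24560 km.
Since a_t = (r₁ + r₂)/2, r₂ = 2a_t − r₁ = 2×24560 − 6800 = 42320 km.

r₂ = 42300 km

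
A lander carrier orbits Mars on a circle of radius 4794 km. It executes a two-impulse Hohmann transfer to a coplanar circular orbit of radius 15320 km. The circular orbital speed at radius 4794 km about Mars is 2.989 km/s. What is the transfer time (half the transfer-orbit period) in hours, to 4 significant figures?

t = 4.253 hours

From the circular-orbit relation v² = μ/r at r = 4794 km: μ = v²r = (2.989)² × 4794 = 42830.2 km³/s².
Transfer-ellipse semi-major axis a_t = (r₁ + r₂)/2 = (4794 + 15320)/2 = 10057 km.
By Kepler's third law the transfer-orbit period is T = 2π√(a_t³/μ), so t = T/2 = 15310 s.
Converting: 15310 s ÷ 3600 s/hour = 4.253 hours.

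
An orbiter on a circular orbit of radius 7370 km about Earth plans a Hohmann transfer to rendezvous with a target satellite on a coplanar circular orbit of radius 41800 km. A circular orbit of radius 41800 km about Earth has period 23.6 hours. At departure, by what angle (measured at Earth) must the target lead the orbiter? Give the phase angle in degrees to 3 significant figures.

φ = 98.8°

From Kepler's third law T² = 4π²r³/μ at r = 41800 km, T = 23.6 hours = 23.6 × 3600 s = 84960 s: μ = 4π²r³/T² = 3.99447×10^5 km³/s².
Transfer-ellipse semi-major axis a_t = (r₁ + r₂)/2 = (7370 + 41800)/2 = 24585 km.
Transfer time t = π√(a_t³/μ) = 19160 s.
The target's mean motion on its circular orbit is ω₂ = √(μ/r₂³) = 7.395×10^-5 rad/s.
Angle swept by the target during transfer: ω₂·t = 1.417 rad = 81.19°.
The orbiter traverses 180° on the transfer ellipse, so the target must lead by 180° − 81.19° = 98.8°.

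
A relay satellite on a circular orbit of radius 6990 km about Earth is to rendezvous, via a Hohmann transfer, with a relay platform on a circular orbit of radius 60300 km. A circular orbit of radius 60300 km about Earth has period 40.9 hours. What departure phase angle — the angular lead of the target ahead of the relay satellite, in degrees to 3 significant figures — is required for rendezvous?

φ = 105°

From Kepler's third law T² = 4π²r³/μ at r = 60300 km, T = 40.9 hours = 40.9 × 3600 s = 1.4724×10^5 s: μ = 4π²r³/T² = 3.99264×10^5 km³/s².
Transfer-ellipse semi-major axis a_t = (r₁ + r₂)/2 = (6990 + 60300)/2 = 33645 km.
The half-period of the transfer ellipse is t = π√(a_t³/μ) = 30683 s.
The target's mean motion on its circular orbit is ω₂ = √(μ/r₂³) = 4.2673×10^-5 rad/s.
Angle swept by the target during transfer: ω₂·t = 1.3093 rad = 75.02°.
The relay satellite traverses 180° on the transfer ellipse, so the target must lead by 180° − 75.02° = 105°.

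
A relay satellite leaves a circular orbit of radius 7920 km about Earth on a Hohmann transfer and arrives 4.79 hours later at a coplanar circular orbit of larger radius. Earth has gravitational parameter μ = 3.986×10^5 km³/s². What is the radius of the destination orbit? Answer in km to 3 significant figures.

Transfer time t = 4.79 hours = 17244 s, and t = π√(a_t³/μ).
So a_t = (μ t²/π²)^(1/3) = (3.986×10^5 × (17244)² / π²)^(1/3) = 22900 km.
Since a_t = (r₁ + r₂)/2, r₂ = 2a_t − r₁ = 2×22900 − 7920 = 37880 km.

r₂ = 37900 km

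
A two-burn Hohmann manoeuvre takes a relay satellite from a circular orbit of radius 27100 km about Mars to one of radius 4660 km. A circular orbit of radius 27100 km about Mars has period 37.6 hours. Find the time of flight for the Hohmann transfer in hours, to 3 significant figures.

From Kepler's third law T² = 4π²r³/μ at r = 27100 km, T = 37.6 hours = 37.6 × 3600 s = 1.3536×10^5 s: μ = 4π²r³/T² = 42883.2 km³/s².
Semi-major axis of the transfer orbit: a_t = (27100 + 4660)/2 = 15880 km.
Transfer time t = π√(a_t³/μ) = π√((15880)³ / 42883.2) = 30360 s.
Converting: 30360 s ÷ 3600 s/hour = 8.43 hours.

t = 8.43 hours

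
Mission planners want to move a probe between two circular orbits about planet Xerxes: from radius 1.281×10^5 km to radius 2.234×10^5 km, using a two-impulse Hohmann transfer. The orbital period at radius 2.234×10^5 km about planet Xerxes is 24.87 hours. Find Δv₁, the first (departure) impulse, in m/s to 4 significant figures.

From Kepler's third law T² = 4π²r³/μ at r = 2.234×10^5 km, T = 24.87 hours = 24.87 × 3600 s = 89532 s: μ = 4π²r³/T² = 5.49102×10^7 km³/s².
The Hohmann ellipse has a_t = (r₁ + r₂)/2 = 1.7575×10^5 km.
On the circular orbit at r = 1.281×10^5 km, v_c = √(μ/r) = 20.70388 km/s.
Vis-viva on the transfer ellipse at r = 1.281×10^5 km gives v_t = √[μ(2/r − 1/a_t)] = 23.34241 km/s.
Δv₁ = |v_t − v_c| = |23.34241 − 20.70388| = 2.639 km/s.

Δv₁ = 2639 m/s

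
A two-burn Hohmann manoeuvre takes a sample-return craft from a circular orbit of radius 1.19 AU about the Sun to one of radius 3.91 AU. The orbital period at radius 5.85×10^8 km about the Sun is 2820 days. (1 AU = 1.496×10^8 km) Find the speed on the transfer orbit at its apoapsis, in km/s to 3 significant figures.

v = 10.3 km/s

From Kepler's third law T² = 4π²r³/μ at r = 5.85×10^8 km, T = 2820 days = 2820 × 86400 s = 2.43648×10^8 s: μ = 4π²r³/T² = 1.33138×10^11 km³/s².
In km: r₁ = 1.19 × 1.496×10^8 = 1.78024×10^8 km; r₂ = 3.91 × 1.496×10^8 = 5.84936×10^8 km.
Transfer-ellipse semi-major axis a_t = (r₁ + r₂)/2 = (1.78024×10^8 + 5.84936×10^8)/2 = 3.8148×10^8 km.
At apoapsis, r = 5.84936×10^8 km.
Vis-viva: v = √[μ(2/r − 1/a_t)] = √[1.33138×10^11 × (2/5.84936×10^8 − 1/3.8148×10^8)] = 10.31 km/s.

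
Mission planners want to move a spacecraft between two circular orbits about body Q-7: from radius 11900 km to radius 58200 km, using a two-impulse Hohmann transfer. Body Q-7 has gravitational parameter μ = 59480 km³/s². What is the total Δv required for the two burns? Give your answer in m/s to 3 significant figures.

Semi-major axis of the transfer orbit: a_t = (11900 + 58200)/2 = 35050 km.
Circular speed at r₁: v₁ = √(μ/r₁) = √(59480/11900) = 2.2357 km/s.
Transfer-orbit speed at r₁ (vis-viva equation): v_p = √[μ(2/r₁ − 1/a_t)] = 2.8809 km/s.
First burn Δv₁ = |v_p − v₁| = 0.6452 km/s.
Circular speed at r₂: v₂ = √(μ/r₂) = 1.011 km/s.
Transfer-orbit speed at r₂: v_a = √[μ(2/r₂ − 1/a_t)] = 0.5891 km/s.
Second burn Δv₂ = |v₂ − v_a| = 0.4219 km/s.
Total Δv = Δv₁ + Δv₂ = 1.067 km/s.

Δv = 1070 m/s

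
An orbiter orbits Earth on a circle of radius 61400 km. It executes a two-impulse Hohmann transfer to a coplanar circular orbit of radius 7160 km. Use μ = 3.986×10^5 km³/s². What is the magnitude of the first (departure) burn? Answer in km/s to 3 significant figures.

Δv₁ = 1.38 km/s

Semi-major axis of the transfer orbit: a_t = (61400 + 7160)/2 = 34280 km.
On the circular orbit at r = 61400 km, v_c = √(μ/r) = 2.54791 km/s.
Vis-viva on the transfer ellipse at r = 61400 km gives v_t = √[μ(2/r − 1/a_t)] = 1.16445 km/s.
Δv₁ = |v_t − v_c| = |1.16445 − 2.54791| = 1.383 km/s.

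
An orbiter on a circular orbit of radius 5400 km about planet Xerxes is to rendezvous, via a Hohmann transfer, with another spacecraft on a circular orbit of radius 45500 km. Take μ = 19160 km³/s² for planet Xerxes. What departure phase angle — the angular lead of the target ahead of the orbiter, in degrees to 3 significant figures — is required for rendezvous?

φ = 105°

Transfer-ellipse semi-major axis a_t = (r₁ + r₂)/2 = (5400 + 45500)/2 = 25450 km.
Transfer time t = π√(a_t³/μ) = 92148 s.
Target angular speed ω₂ = √(μ/r₂³) = 1.4262×10^-5 rad/s.
Angle swept by the target during transfer: ω₂·t = 1.3142 rad = 75.30°.
Arrival is 180° from departure on the ellipse, so φ = 180° − 75.30° = 105°.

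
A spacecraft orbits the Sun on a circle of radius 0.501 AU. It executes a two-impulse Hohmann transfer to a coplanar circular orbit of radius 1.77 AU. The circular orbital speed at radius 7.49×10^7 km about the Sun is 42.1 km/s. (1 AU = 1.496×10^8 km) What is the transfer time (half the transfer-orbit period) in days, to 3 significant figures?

t = 221 days

From the circular-orbit relation v² = μ/r at r = 7.49×10^7 km: μ = v²r = (42.1)² × 7.49×10^7 = 1.32754×10^11 km³/s².
In km: r₁ = 0.501 × 1.496×10^8 = 7.49496×10^7 km; r₂ = 1.77 × 1.496×10^8 = 2.64792×10^8 km.
Transfer-ellipse semi-major axis a_t = (r₁ + r₂)/2 = (7.49496×10^7 + 2.64792×10^8)/2 = 1.698708×10^8 km.
By Kepler's third law the transfer-orbit period is T = 2π√(a_t³/μ), so t = T/2 = 1.909×10^7 s.
Converting: 1.909×10^7 s ÷ 86400 s/day = 221 days.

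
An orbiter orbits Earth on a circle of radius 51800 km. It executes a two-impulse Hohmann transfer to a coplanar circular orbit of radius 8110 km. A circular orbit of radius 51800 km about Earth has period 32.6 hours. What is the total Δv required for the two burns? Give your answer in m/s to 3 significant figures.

Δv = 3540 m/s

From Kepler's third law T² = 4π²r³/μ at r = 51800 km, T = 32.6 hours = 32.6 × 3600 s = 1.1736×10^5 s: μ = 4π²r³/T² = 3.98390×10^5 km³/s².
Transfer-ellipse semi-major axis a_t = (r₁ + r₂)/2 = (51800 + 8110)/2 = 29955 km.
At r₁ the circular-orbit speed is v₁ = √(μ/r₁) = 2.773 km/s.
Transfer-orbit speed at r₁ (v² = μ(2/r − 1/a)): v_a = √[μ(2/r₁ − 1/a_t)] = 1.443 km/s.
First burn Δv₁ = |v_a − v₁| = 1.330 km/s.
At r₂, v₂ = √(μ/r₂) = 7.009 km/s.
Transfer-orbit speed at r₂: v_p = √[μ(2/r₂ − 1/a_t)] = 9.217 km/s.
Second burn Δv₂ = |v₂ − v_p| = 2.208 km/s.
Total Δv = Δv₁ + Δv₂ = 3.538 km/s.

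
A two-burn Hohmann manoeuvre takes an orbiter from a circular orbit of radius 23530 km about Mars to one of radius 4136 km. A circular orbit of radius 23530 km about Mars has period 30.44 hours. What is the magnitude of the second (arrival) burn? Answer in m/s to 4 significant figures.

From Kepler's third law T² = 4π²r³/μ at r = 23530 km, T = 30.44 hours = 30.44 × 3600 s = 1.09584×10^5 s: μ = 4π²r³/T² = 42828.3 km³/s².
Transfer-ellipse semi-major axis a_t = (r₁ + r₂)/2 = (23530 + 4136)/2 = 13833 km.
On the circular orbit at r = 4136 km, v_c = √(μ/r) = 3.218 km/s.
Vis-viva on the transfer ellipse at r = 4136 km gives v_t = √[μ(2/r − 1/a_t)] = 4.197 km/s.
Δv₂ = |v_t − v_c| = |4.197 − 3.218| = 0.9790 km/s.

Δv₂ = 979.0 m/s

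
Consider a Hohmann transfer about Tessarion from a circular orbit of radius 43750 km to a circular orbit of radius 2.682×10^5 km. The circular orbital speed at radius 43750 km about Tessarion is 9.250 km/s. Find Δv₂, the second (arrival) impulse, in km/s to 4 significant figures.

From the circular-orbit relation v² = μ/r at r = 43750 km: μ = v²r = (9.250)² × 43750 = 3.74336×10^6 km³/s².
Semi-major axis of the transfer orbit: a_t = (43750 + 2.682×10^5)/2 = 1.55975×10^5 km.
On the circular orbit at r = 2.682×10^5 km, v_c = √(μ/r) = 3.736 km/s.
Vis-viva on the transfer ellipse at r = 2.682×10^5 km gives v_t = √[μ(2/r − 1/a_t)] = 1.979 km/s.
Δv₂ = |v_t − v_c| = |1.979 − 3.736| = 1.757 km/s.

Δv₂ = 1.757 km/s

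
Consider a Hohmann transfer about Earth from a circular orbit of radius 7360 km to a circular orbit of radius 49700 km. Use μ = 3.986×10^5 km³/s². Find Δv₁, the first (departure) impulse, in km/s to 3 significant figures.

Δv₁ = 2.35 km/s

Transfer-ellipse semi-major axis a_t = (r₁ + r₂)/2 = (7360 + 49700)/2 = 28530 km.
Circular speed at r = 7360 km: v_c = √(μ/r) = 7.359 km/s.
Transfer-orbit speed at the same r (vis-viva, a = a_t): v_t = √[μ(2/r − 1/a_t)] = 9.713 km/s.
Δv₁ = |v_t − v_c| = |9.713 − 7.359| = 2.354 km/s.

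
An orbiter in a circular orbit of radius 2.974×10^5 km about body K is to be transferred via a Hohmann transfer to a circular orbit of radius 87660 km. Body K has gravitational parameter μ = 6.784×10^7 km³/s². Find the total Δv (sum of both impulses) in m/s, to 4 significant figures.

Semi-major axis of the transfer orbit: a_t = (2.974×10^5 + 87660)/2 = 1.9253×10^5 km.
Circular speed at r₁: v₁ = √(μ/r₁) = √(6.784×10^7/2.974×10^5) = 15.103 km/s.
On the transfer ellipse at r₁, vis-viva equation gives v_a = √[μ(2/r₁ − 1/a_t)] = 10.191 km/s.
First burn Δv₁ = |v_a − v₁| = 4.912 km/s.
At r₂, v₂ = √(μ/r₂) = 27.819 km/s.
Transfer-orbit speed at r₂: v_p = √[μ(2/r₂ − 1/a_t)] = 34.575 km/s.
Second burn Δv₂ = |v₂ − v_p| = 6.756 km/s.
Δv = Δv₁ + Δv₂ = 4.912 + 6.756 = 11.67 km/s.

Δv = 11670 m/s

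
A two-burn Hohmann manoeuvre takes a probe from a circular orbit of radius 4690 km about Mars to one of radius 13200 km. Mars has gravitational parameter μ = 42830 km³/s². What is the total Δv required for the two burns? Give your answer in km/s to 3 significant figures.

Δv = 1.15 km/s

Semi-major axis of the transfer orbit: a_t = (4690 + 13200)/2 = 8945 km.
Circular speed at r₁: v₁ = √(μ/r₁) = √(42830/4690) = 3.022 km/s.
On the transfer ellipse at r₁, v² = μ(2/r − 1/a) gives v_p = √[μ(2/r₁ − 1/a_t)] = 3.671 km/s.
First burn Δv₁ = |v_p − v₁| = 0.6490 km/s.
Circular speed at r₂: v₂ = √(μ/r₂) = 1.801 km/s.
Transfer-orbit speed at r₂: v_a = √[μ(2/r₂ − 1/a_t)] = 1.304 km/s.
Second burn Δv₂ = |v₂ − v_a| = 0.4970 km/s.
Δv = Δv₁ + Δv₂ = 0.6490 + 0.4970 = 1.146 km/s.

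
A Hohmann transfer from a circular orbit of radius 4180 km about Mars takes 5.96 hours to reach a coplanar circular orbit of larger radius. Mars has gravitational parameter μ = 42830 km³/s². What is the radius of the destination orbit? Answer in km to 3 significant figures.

r₂ = 21000 km

Transfer time t = 5.96 hours = 21456 s, and t = π√(a_t³/μ).
So a_t = (μ t²/π²)^(1/3) = (42830 × (21456)² / π²)^(1/3) = 12595 km.
Since a_t = (r₁ + r₂)/2, r₂ = 2a_t − r₁ = 2×12595 − 4180 = 21010 km.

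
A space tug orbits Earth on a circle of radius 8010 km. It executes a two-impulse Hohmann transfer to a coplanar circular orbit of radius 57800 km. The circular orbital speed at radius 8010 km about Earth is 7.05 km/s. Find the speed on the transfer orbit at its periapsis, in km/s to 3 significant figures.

v = 9.34 km/s

From the circular-orbit relation v² = μ/r at r = 8010 km: μ = v²r = (7.05)² × 8010 = 3.98117×10^5 km³/s².
Transfer-ellipse semi-major axis a_t = (r₁ + r₂)/2 = (8010 + 57800)/2 = 32905 km.
At periapsis, r = 8010 km.
Applying v² = μ(2/r − 1/a_t): v = 9.344 km/s.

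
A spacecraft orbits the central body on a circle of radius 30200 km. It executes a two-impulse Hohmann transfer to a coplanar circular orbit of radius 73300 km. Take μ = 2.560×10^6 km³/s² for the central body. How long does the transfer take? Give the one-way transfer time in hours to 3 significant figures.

The Hohmann ellipse has a_t = (r₁ + r₂)/2 = 51750 km.
Transfer time t = π√(a_t³/μ) = π√((51750)³ / 2.560×10^6) = 23120 s.
Converting: 23120 s ÷ 3600 s/hour = 6.42 hours.

t = 6.42 hours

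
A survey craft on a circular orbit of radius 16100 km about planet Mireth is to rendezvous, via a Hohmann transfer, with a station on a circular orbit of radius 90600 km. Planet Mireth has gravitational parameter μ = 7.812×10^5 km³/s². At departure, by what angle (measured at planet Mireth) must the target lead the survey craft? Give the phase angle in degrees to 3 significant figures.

Transfer-ellipse semi-major axis a_t = (r₁ + r₂)/2 = (16100 + 90600)/2 = 53350 km.
The half-period of the transfer ellipse is t = π√(a_t³/μ) = 43800 s.
The target's mean motion on its circular orbit is ω₂ = √(μ/r₂³) = 3.241×10^-5 rad/s.
Angle swept by the target during transfer: ω₂·t = 1.4196 rad = 81.34°.
Arrival is 180° from departure on the ellipse, so φ = 180° − 81.34° = 98.7°.

φ = 98.7°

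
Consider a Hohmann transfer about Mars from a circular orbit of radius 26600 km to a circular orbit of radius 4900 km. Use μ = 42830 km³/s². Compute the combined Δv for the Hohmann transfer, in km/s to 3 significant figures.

Semi-major axis of the transfer orbit: a_t = (26600 + 4900)/2 = 15750 km.
At r₁ the circular-orbit speed is v₁ = √(μ/r₁) = 1.2689 km/s.
On the transfer ellipse at r₁, vis-viva gives v_a = √[μ(2/r₁ − 1/a_t)] = 0.70777 km/s.
First burn Δv₁ = |v_a − v₁| = 0.5611 km/s.
Circular speed at r₂: v₂ = √(μ/r₂) = 2.9565 km/s.
Transfer-orbit speed at r₂: v_p = √[μ(2/r₂ − 1/a_t)] = 3.8422 km/s.
Second burn Δv₂ = |v₂ − v_p| = 0.8857 km/s.
Total Δv = Δv₁ + Δv₂ = 1.447 km/s.

Δv = 1.45 km/s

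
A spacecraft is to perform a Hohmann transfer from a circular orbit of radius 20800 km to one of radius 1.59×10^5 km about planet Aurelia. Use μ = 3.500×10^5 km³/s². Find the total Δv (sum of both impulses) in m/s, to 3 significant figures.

Semi-major axis of the transfer orbit: a_t = (20800 + 1.590×10^5)/2 = 89900 km.
Circular speed at r₁: v₁ = √(μ/r₁) = √(3.500×10^5/20800) = 4.102 km/s.
Transfer-orbit speed at r₁ (vis-viva equation): v_p = √[μ(2/r₁ − 1/a_t)] = 5.455 km/s.
First burn Δv₁ = |v_p − v₁| = 1.353 km/s.
At r₂, v₂ = √(μ/r₂) = 1.48366 km/s.
Transfer-orbit speed at r₂: v_a = √[μ(2/r₂ − 1/a_t)] = 0.713653 km/s.
Second burn Δv₂ = |v₂ − v_a| = 0.7700 km/s.
Δv = Δv₁ + Δv₂ = 1.353 + 0.7700 = 2.123 km/s.

Δv = 2120 m/s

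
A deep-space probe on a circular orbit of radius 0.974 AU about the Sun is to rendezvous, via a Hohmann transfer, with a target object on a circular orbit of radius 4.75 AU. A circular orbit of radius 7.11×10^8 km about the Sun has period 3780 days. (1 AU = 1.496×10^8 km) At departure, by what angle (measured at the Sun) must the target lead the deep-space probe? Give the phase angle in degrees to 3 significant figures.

φ = 95.8°

From Kepler's third law T² = 4π²r³/μ at r = 7.11×10^8 km, T = 3780 days = 3780 × 86400 s = 3.26592×10^8 s: μ = 4π²r³/T² = 1.33032×10^11 km³/s².
In km: r₁ = 0.974 × 1.496×10^8 = 1.457104×10^8 km; r₂ = 4.75 × 1.496×10^8 = 7.106×10^8 km.
The Hohmann ellipse has a_t = (r₁ + r₂)/2 = 4.281552×10^8 km.
The half-period of the transfer ellipse is t = π√(a_t³/μ) = 7.63085×10^7 s.
The target's mean motion on its circular orbit is ω₂ = √(μ/r₂³) = 1.92549×10^-8 rad/s.
Angle swept by the target during transfer: ω₂·t = 1.46931 rad = 84.19°.
The deep-space probe traverses 180° on the transfer ellipse, so the target must lead by 180° − 84.19° = 95.8°.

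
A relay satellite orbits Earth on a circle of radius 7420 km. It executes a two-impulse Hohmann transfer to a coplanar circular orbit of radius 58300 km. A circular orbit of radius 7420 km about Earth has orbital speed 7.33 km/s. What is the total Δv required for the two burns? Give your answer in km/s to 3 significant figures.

Δv = 3.81 km/s

From the circular-orbit relation v² = μ/r at r = 7420 km: μ = v²r = (7.33)² × 7420 = 3.98668×10^5 km³/s².
Transfer-ellipse semi-major axis a_t = (r₁ + r₂)/2 = (7420 + 58300)/2 = 32860 km.
At r₁ the circular-orbit speed is v₁ = √(μ/r₁) = 7.3300 km/s.
On the transfer ellipse at r₁, vis-viva equation gives v_p = √[μ(2/r₁ − 1/a_t)] = 9.7635 km/s.
First burn Δv₁ = |v_p − v₁| = 2.4335 km/s.
At r₂, v₂ = √(μ/r₂) = 2.6150 km/s.
Transfer-orbit speed at r₂: v_a = √[μ(2/r₂ − 1/a_t)] = 1.2426 km/s.
Second burn Δv₂ = |v₂ − v_a| = 1.3724 km/s.
Δv = Δv₁ + Δv₂ = 2.4335 + 1.3724 = 3.806 km/s.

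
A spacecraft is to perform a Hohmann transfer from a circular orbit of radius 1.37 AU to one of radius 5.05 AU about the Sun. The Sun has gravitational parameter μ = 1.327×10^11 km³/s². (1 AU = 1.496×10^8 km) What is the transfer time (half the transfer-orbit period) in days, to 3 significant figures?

In km: r₁ = 1.37 × 1.496×10^8 = 2.04952×10^8 km; r₂ = 5.05 × 1.496×10^8 = 7.5548×10^8 km.
Semi-major axis of the transfer orbit: a_t = (2.04952×10^8 + 7.5548×10^8)/2 = 4.80216×10^8 km.
By Kepler's third law the transfer-orbit period is T = 2π√(a_t³/μ), so t = T/2 = 9.075×10^7 s.
Converting: 9.075×10^7 s ÷ 86400 s/day = 1050 days.

t = 1050 days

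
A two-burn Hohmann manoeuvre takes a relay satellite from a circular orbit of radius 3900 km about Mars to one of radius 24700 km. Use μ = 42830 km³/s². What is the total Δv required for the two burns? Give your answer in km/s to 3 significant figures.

Δv = 1.67 km/s

The Hohmann ellipse has a_t = (r₁ + r₂)/2 = 14300 km.
At r₁ the circular-orbit speed is v₁ = √(μ/r₁) = 3.3139 km/s.
Transfer-orbit speed at r₁ (vis-viva): v_p = √[μ(2/r₁ − 1/a_t)] = 4.3553 km/s.
First burn Δv₁ = |v_p − v₁| = 1.0414 km/s.
At r₂, v₂ = √(μ/r₂) = 1.316817 km/s.
Transfer-orbit speed at r₂: v_a = √[μ(2/r₂ − 1/a_t)] = 0.6876855 km/s.
Second burn Δv₂ = |v₂ − v_a| = 0.62913 km/s.
Δv = Δv₁ + Δv₂ = 1.0414 + 0.62913 = 1.671 km/s.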